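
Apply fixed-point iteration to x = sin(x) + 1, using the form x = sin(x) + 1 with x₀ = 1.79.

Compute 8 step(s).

Equation: x = sin(x) + 1
Fixed-point form: x = sin(x) + 1
x₀ = 1.79

x_1 = g(1.790000) = 1.976071
x_2 = g(1.976071) = 1.918994
x_3 = g(1.918994) = 1.939989
x_4 = g(1.939989) = 1.932619
x_5 = g(1.932619) = 1.935253
x_6 = g(1.935253) = 1.934317
x_7 = g(1.934317) = 1.934651
x_8 = g(1.934651) = 1.934532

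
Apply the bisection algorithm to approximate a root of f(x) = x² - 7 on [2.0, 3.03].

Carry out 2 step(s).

f(x) = x² - 7
Initial interval: [2.0, 3.03]

Iteration 1:
  c_1 = (2.000000 + 3.030000)/2 = 2.515000
  f(c_1) = f(2.515000) = -0.674775
  f(a) × f(c) ≥ 0, new interval: [2.515000, 3.030000]
Iteration 2:
  c_2 = (2.515000 + 3.030000)/2 = 2.772500
  f(c_2) = f(2.772500) = 0.686756
  f(a) × f(c) < 0, new interval: [2.515000, 2.772500]

After 2 iteration(s), the approximation is c_2 = 2.772500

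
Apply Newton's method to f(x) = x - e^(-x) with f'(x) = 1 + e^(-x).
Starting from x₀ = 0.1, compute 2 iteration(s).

f(x) = x - e^(-x)
f'(x) = 1 + e^(-x)
x₀ = 0.1

Newton-Raphson formula: x_{n+1} = x_n - f(x_n)/f'(x_n)

Iteration 1:
  f(0.100000) = -0.804837
  f'(0.100000) = 1.904837
  x_1 = 0.100000 - (-0.804837)/1.904837 = 0.522523
Iteration 2:
  f(0.522523) = -0.070500
  f'(0.522523) = 1.593023
  x_2 = 0.522523 - (-0.070500)/1.593023 = 0.566778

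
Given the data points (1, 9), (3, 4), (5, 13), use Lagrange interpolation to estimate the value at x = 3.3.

Lagrange interpolation formula:
P(x) = Σ yᵢ × Lᵢ(x)
where Lᵢ(x) = Π_{j≠i} (x - xⱼ)/(xᵢ - xⱼ)

L_0(3.3) = (3.3 - 3)/(1 - 3) × (3.3 - 5)/(1 - 5) = -0.063750
L_1(3.3) = (3.3 - 1)/(3 - 1) × (3.3 - 5)/(3 - 5) = 0.977500
L_2(3.3) = (3.3 - 1)/(5 - 1) × (3.3 - 3)/(5 - 3) = 0.086250

P(3.3) = 9×L_0(3.3) + 4×L_1(3.3) + 13×L_2(3.3)
P(3.3) = 4.457500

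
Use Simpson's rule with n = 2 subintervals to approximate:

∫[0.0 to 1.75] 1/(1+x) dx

f(x) = 1/(1+x)
a = 0.0, b = 1.75, n = 2
h = (b - a)/n = 0.875000

Simpson's rule: (h/3)[f(x₀) + 4f(x₁) + 2f(x₂) + ... + f(xₙ)]

x_0 = 0.0000, f(x_0) = 1.000000, coefficient = 1
x_1 = 0.8750, f(x_1) = 0.533333, coefficient = 4
x_2 = 1.7500, f(x_2) = 0.363636, coefficient = 1

I ≈ (0.875000/3) × 3.496970 = 1.019949
Exact value: 1.011601
Error: 0.008349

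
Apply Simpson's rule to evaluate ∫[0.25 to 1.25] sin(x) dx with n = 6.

f(x) = sin(x)
a = 0.25, b = 1.25, n = 6
h = (b - a)/n = 0.166667

Simpson's rule: (h/3)[f(x₀) + 4f(x₁) + 2f(x₂) + ... + f(xₙ)]

x_0 = 0.2500, f(x_0) = 0.247404, coefficient = 1
x_1 = 0.4167, f(x_1) = 0.404715, coefficient = 4
x_2 = 0.5833, f(x_2) = 0.550809, coefficient = 2
x_3 = 0.7500, f(x_3) = 0.681639, coefficient = 4
x_4 = 0.9167, f(x_4) = 0.793578, coefficient = 2
x_5 = 1.0833, f(x_5) = 0.883524, coefficient = 4
x_6 = 1.2500, f(x_6) = 0.948985, coefficient = 1

I ≈ (0.166667/3) × 11.764672 = 0.653593
Exact value: 0.653590
Error: 0.000003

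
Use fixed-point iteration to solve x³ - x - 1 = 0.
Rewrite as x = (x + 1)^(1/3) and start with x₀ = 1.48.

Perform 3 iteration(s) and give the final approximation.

Equation: x³ - x - 1 = 0
Fixed-point form: x = (x + 1)^(1/3)
x₀ = 1.48

x_1 = g(1.480000) = 1.353580
x_2 = g(1.353580) = 1.330178
x_3 = g(1.330178) = 1.325754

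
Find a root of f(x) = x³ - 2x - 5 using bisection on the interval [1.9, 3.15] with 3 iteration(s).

f(x) = x³ - 2x - 5
Initial interval: [1.9, 3.15]

Iteration 1:
  c_1 = (1.900000 + 3.150000)/2 = 2.525000
  f(c_1) = f(2.525000) = 6.048453
  f(a) × f(c) < 0, new interval: [1.900000, 2.525000]
Iteration 2:
  c_2 = (1.900000 + 2.525000)/2 = 2.212500
  f(c_2) = f(2.212500) = 1.405533
  f(a) × f(c) < 0, new interval: [1.900000, 2.212500]
Iteration 3:
  c_3 = (1.900000 + 2.212500)/2 = 2.056250
  f(c_3) = f(2.056250) = -0.418338
  f(a) × f(c) ≥ 0, new interval: [2.056250, 2.212500]

After 3 iteration(s), the approximation is c_3 = 2.056250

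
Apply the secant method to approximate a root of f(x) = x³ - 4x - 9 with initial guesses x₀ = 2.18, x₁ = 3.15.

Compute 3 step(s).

f(x) = x³ - 4x - 9
x₀ = 2.18, x₁ = 3.15

Secant formula: x_{n+1} = x_n - f(x_n)(x_n - x_{n-1})/(f(x_n) - f(x_{n-1}))

Iteration 1:
  f(2.180000) = -7.359768
  f(3.150000) = 9.655875
  x_2 = 3.150000 - 9.655875×(3.150000 - 2.180000)/(9.655875 - (-7.359768))
       = 2.599554
Iteration 2:
  f(3.150000) = 9.655875
  f(2.599554) = -1.831265
  x_3 = 2.599554 - (-1.831265)×(2.599554 - 3.150000)/(-1.831265 - 9.655875)
       = 2.687305
Iteration 3:
  f(2.599554) = -1.831265
  f(2.687305) = -0.342555
  x_4 = 2.687305 - (-0.342555)×(2.687305 - 2.599554)/(-0.342555 - (-1.831265))
       = 2.707497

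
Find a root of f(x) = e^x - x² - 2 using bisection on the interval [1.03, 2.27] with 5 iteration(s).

f(x) = e^x - x² - 2
Initial interval: [1.03, 2.27]

Iteration 1:
  c_1 = (1.030000 + 2.270000)/2 = 1.650000
  f(c_1) = f(1.650000) = 0.484480
  f(a) × f(c) < 0, new interval: [1.030000, 1.650000]
Iteration 2:
  c_2 = (1.030000 + 1.650000)/2 = 1.340000
  f(c_2) = f(1.340000) = 0.023444
  f(a) × f(c) < 0, new interval: [1.030000, 1.340000]
Iteration 3:
  c_3 = (1.030000 + 1.340000)/2 = 1.185000
  f(c_3) = f(1.185000) = -0.133538
  f(a) × f(c) ≥ 0, new interval: [1.185000, 1.340000]
Iteration 4:
  c_4 = (1.185000 + 1.340000)/2 = 1.262500
  f(c_4) = f(1.262500) = -0.059660
  f(a) × f(c) ≥ 0, new interval: [1.262500, 1.340000]
Iteration 5:
  c_5 = (1.262500 + 1.340000)/2 = 1.301250
  f(c_5) = f(1.301250) = -0.019365
  f(a) × f(c) ≥ 0, new interval: [1.301250, 1.340000]

After 5 iteration(s), the approximation is c_5 = 1.301250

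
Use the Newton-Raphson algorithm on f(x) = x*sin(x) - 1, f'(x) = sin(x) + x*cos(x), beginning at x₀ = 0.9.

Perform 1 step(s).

f(x) = x*sin(x) - 1
f'(x) = sin(x) + x*cos(x)
x₀ = 0.9

Newton-Raphson formula: x_{n+1} = x_n - f(x_n)/f'(x_n)

Iteration 1:
  f(0.900000) = -0.295006
  f'(0.900000) = 1.342776
  x_1 = 0.900000 - (-0.295006)/1.342776 = 1.119698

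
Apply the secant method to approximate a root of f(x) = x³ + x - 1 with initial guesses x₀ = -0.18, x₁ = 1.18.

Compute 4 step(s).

f(x) = x³ + x - 1
x₀ = -0.18, x₁ = 1.18

Secant formula: x_{n+1} = x_n - f(x_n)(x_n - x_{n-1})/(f(x_n) - f(x_{n-1}))

Iteration 1:
  f(-0.180000) = -1.185832
  f(1.180000) = 1.823032
  x_2 = 1.180000 - 1.823032×(1.180000 - (-0.180000))/(1.823032 - (-1.185832))
       = 0.355993
Iteration 2:
  f(1.180000) = 1.823032
  f(0.355993) = -0.598891
  x_3 = 0.355993 - (-0.598891)×(0.355993 - 1.180000)/(-0.598891 - 1.823032)
       = 0.559753
Iteration 3:
  f(0.355993) = -0.598891
  f(0.559753) = -0.264863
  x_4 = 0.559753 - (-0.264863)×(0.559753 - 0.355993)/(-0.264863 - (-0.598891))
       = 0.721322
Iteration 4:
  f(0.559753) = -0.264863
  f(0.721322) = 0.096629
  x_5 = 0.721322 - 0.096629×(0.721322 - 0.559753)/(0.096629 - (-0.264863))
       = 0.678133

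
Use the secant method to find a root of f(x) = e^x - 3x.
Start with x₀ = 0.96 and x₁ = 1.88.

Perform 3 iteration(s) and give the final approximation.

f(x) = e^x - 3x
x₀ = 0.96, x₁ = 1.88

Secant formula: x_{n+1} = x_n - f(x_n)(x_n - x_{n-1})/(f(x_n) - f(x_{n-1}))

Iteration 1:
  f(0.960000) = -0.268304
  f(1.880000) = 0.913505
  x_2 = 1.880000 - 0.913505×(1.880000 - 0.960000)/(0.913505 - (-0.268304))
       = 1.168866
Iteration 2:
  f(1.880000) = 0.913505
  f(1.168866) = -0.288257
  x_3 = 1.168866 - (-0.288257)×(1.168866 - 1.880000)/(-0.288257 - 0.913505)
       = 1.339440
Iteration 3:
  f(1.168866) = -0.288257
  f(1.339440) = -0.201415
  x_4 = 1.339440 - (-0.201415)×(1.339440 - 1.168866)/(-0.201415 - (-0.288257))
       = 1.735055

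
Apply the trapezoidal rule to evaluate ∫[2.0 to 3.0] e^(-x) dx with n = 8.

f(x) = e^(-x)
a = 2.0, b = 3.0, n = 8
h = (b - a)/n = 0.125000

Trapezoidal rule: (h/2)[f(x₀) + 2f(x₁) + 2f(x₂) + ... + f(xₙ)]

x_0 = 2.0000, f(x_0) = 0.135335, coefficient = 1
x_1 = 2.1250, f(x_1) = 0.119433, coefficient = 2
x_2 = 2.2500, f(x_2) = 0.105399, coefficient = 2
x_3 = 2.3750, f(x_3) = 0.093014, coefficient = 2
x_4 = 2.5000, f(x_4) = 0.082085, coefficient = 2
x_5 = 2.6250, f(x_5) = 0.072440, coefficient = 2
x_6 = 2.7500, f(x_6) = 0.063928, coefficient = 2
x_7 = 2.8750, f(x_7) = 0.056416, coefficient = 2
x_8 = 3.0000, f(x_8) = 0.049787, coefficient = 1

I ≈ (0.125000/2) × 1.370553 = 0.085660
Exact value: 0.085548
Error: 0.000111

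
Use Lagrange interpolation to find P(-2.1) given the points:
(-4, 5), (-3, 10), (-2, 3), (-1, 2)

Lagrange interpolation formula:
P(x) = Σ yᵢ × Lᵢ(x)
where Lᵢ(x) = Π_{j≠i} (x - xⱼ)/(xᵢ - xⱼ)

L_0(-2.1) = (-2.1 - (-3))/(-4 - (-3)) × (-2.1 - (-2))/(-4 - (-2)) × (-2.1 - (-1))/(-4 - (-1)) = -0.016500
L_1(-2.1) = (-2.1 - (-4))/(-3 - (-4)) × (-2.1 - (-2))/(-3 - (-2)) × (-2.1 - (-1))/(-3 - (-1)) = 0.104500
L_2(-2.1) = (-2.1 - (-4))/(-2 - (-4)) × (-2.1 - (-3))/(-2 - (-3)) × (-2.1 - (-1))/(-2 - (-1)) = 0.940500
L_3(-2.1) = (-2.1 - (-4))/(-1 - (-4)) × (-2.1 - (-3))/(-1 - (-3)) × (-2.1 - (-2))/(-1 - (-2)) = -0.028500

P(-2.1) = 5×L_0(-2.1) + 10×L_1(-2.1) + 3×L_2(-2.1) + 2×L_3(-2.1)
P(-2.1) = 3.727000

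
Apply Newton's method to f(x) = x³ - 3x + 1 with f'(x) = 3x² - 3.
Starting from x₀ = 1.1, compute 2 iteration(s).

f(x) = x³ - 3x + 1
f'(x) = 3x² - 3
x₀ = 1.1

Newton-Raphson formula: x_{n+1} = x_n - f(x_n)/f'(x_n)

Iteration 1:
  f(1.100000) = -0.969000
  f'(1.100000) = 0.630000
  x_1 = 1.100000 - (-0.969000)/0.630000 = 2.638095
Iteration 2:
  f(2.638095) = 11.445661
  f'(2.638095) = 17.878639
  x_2 = 2.638095 - 11.445661/17.878639 = 1.997909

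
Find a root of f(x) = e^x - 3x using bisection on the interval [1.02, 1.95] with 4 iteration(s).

f(x) = e^x - 3x
Initial interval: [1.02, 1.95]

Iteration 1:
  c_1 = (1.020000 + 1.950000)/2 = 1.485000
  f(c_1) = f(1.485000) = -0.040035
  f(a) × f(c) ≥ 0, new interval: [1.485000, 1.950000]
Iteration 2:
  c_2 = (1.485000 + 1.950000)/2 = 1.717500
  f(c_2) = f(1.717500) = 0.418085
  f(a) × f(c) < 0, new interval: [1.485000, 1.717500]
Iteration 3:
  c_3 = (1.485000 + 1.717500)/2 = 1.601250
  f(c_3) = f(1.601250) = 0.155478
  f(a) × f(c) < 0, new interval: [1.485000, 1.601250]
Iteration 4:
  c_4 = (1.485000 + 1.601250)/2 = 1.543125
  f(c_4) = f(1.543125) = 0.049815
  f(a) × f(c) < 0, new interval: [1.485000, 1.543125]

After 4 iteration(s), the approximation is c_4 = 1.543125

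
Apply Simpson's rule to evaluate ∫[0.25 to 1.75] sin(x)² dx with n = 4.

f(x) = sin(x)²
a = 0.25, b = 1.75, n = 4
h = (b - a)/n = 0.375000

Simpson's rule: (h/3)[f(x₀) + 4f(x₁) + 2f(x₂) + ... + f(xₙ)]

x_0 = 0.2500, f(x_0) = 0.061209, coefficient = 1
x_1 = 0.6250, f(x_1) = 0.342339, coefficient = 4
x_2 = 1.0000, f(x_2) = 0.708073, coefficient = 2
x_3 = 1.3750, f(x_3) = 0.962151, coefficient = 4
x_4 = 1.7500, f(x_4) = 0.968228, coefficient = 1

I ≈ (0.375000/3) × 7.663544 = 0.957943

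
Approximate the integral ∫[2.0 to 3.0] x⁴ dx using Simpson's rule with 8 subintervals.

f(x) = x⁴
a = 2.0, b = 3.0, n = 8
h = (b - a)/n = 0.125000

Simpson's rule: (h/3)[f(x₀) + 4f(x₁) + 2f(x₂) + ... + f(xₙ)]

x_0 = 2.0000, f(x_0) = 16.000000, coefficient = 1
x_1 = 2.1250, f(x_1) = 20.390869, coefficient = 4
x_2 = 2.2500, f(x_2) = 25.628906, coefficient = 2
x_3 = 2.3750, f(x_3) = 31.816650, coefficient = 4
x_4 = 2.5000, f(x_4) = 39.062500, coefficient = 2
x_5 = 2.6250, f(x_5) = 47.480713, coefficient = 4
x_6 = 2.7500, f(x_6) = 57.191406, coefficient = 2
x_7 = 2.8750, f(x_7) = 68.320557, coefficient = 4
x_8 = 3.0000, f(x_8) = 81.000000, coefficient = 1

I ≈ (0.125000/3) × 1012.800781 = 42.200033
Exact value: 42.200000
Error: 0.000033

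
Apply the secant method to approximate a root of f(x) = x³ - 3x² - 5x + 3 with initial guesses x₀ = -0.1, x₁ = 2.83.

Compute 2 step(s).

f(x) = x³ - 3x² - 5x + 3
x₀ = -0.1, x₁ = 2.83

Secant formula: x_{n+1} = x_n - f(x_n)(x_n - x_{n-1})/(f(x_n) - f(x_{n-1}))

Iteration 1:
  f(-0.100000) = 3.469000
  f(2.830000) = -12.511513
  x_2 = 2.830000 - (-12.511513)×(2.830000 - (-0.100000))/(-12.511513 - 3.469000)
       = 0.536035
Iteration 2:
  f(2.830000) = -12.511513
  f(0.536035) = -0.388157
  x_3 = 0.536035 - (-0.388157)×(0.536035 - 2.830000)/(-0.388157 - (-12.511513))
       = 0.462589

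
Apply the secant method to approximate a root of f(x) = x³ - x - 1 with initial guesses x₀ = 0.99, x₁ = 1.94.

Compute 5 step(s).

f(x) = x³ - x - 1
x₀ = 0.99, x₁ = 1.94

Secant formula: x_{n+1} = x_n - f(x_n)(x_n - x_{n-1})/(f(x_n) - f(x_{n-1}))

Iteration 1:
  f(0.990000) = -1.019701
  f(1.940000) = 4.361384
  x_2 = 1.940000 - 4.361384×(1.940000 - 0.990000)/(4.361384 - (-1.019701))
       = 1.170022
Iteration 2:
  f(1.940000) = 4.361384
  f(1.170022) = -0.568317
  x_3 = 1.170022 - (-0.568317)×(1.170022 - 1.940000)/(-0.568317 - 4.361384)
       = 1.258789
Iteration 3:
  f(1.170022) = -0.568317
  f(1.258789) = -0.264176
  x_4 = 1.258789 - (-0.264176)×(1.258789 - 1.170022)/(-0.264176 - (-0.568317))
       = 1.335891
Iteration 4:
  f(1.258789) = -0.264176
  f(1.335891) = 0.048146
  x_5 = 1.335891 - 0.048146×(1.335891 - 1.258789)/(0.048146 - (-0.264176))
       = 1.324005
Iteration 5:
  f(1.335891) = 0.048146
  f(1.324005) = -0.003038
  x_6 = 1.324005 - (-0.003038)×(1.324005 - 1.335891)/(-0.003038 - 0.048146)
       = 1.324711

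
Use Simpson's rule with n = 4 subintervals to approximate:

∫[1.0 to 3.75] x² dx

f(x) = x²
a = 1.0, b = 3.75, n = 4
h = (b - a)/n = 0.687500

Simpson's rule: (h/3)[f(x₀) + 4f(x₁) + 2f(x₂) + ... + f(xₙ)]

x_0 = 1.0000, f(x_0) = 1.000000, coefficient = 1
x_1 = 1.6875, f(x_1) = 2.847656, coefficient = 4
x_2 = 2.3750, f(x_2) = 5.640625, coefficient = 2
x_3 = 3.0625, f(x_3) = 9.378906, coefficient = 4
x_4 = 3.7500, f(x_4) = 14.062500, coefficient = 1

I ≈ (0.687500/3) × 75.250000 = 17.244792
Exact value: 17.244792
Error: 0.000000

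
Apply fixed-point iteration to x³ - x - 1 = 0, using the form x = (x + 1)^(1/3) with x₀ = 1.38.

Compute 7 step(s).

Equation: x³ - x - 1 = 0
Fixed-point form: x = (x + 1)^(1/3)
x₀ = 1.38

x_1 = g(1.380000) = 1.335136
x_2 = g(1.335136) = 1.326694
x_3 = g(1.326694) = 1.325093
x_4 = g(1.325093) = 1.324789
x_5 = g(1.324789) = 1.324731
x_6 = g(1.324731) = 1.324721
x_7 = g(1.324721) = 1.324718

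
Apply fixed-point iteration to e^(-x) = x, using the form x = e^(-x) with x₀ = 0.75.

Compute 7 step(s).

Equation: e^(-x) = x
Fixed-point form: x = e^(-x)
x₀ = 0.75

x_1 = g(0.750000) = 0.472367
x_2 = g(0.472367) = 0.623525
x_3 = g(0.623525) = 0.536052
x_4 = g(0.536052) = 0.585054
x_5 = g(0.585054) = 0.557076
x_6 = g(0.557076) = 0.572882
x_7 = g(0.572882) = 0.563898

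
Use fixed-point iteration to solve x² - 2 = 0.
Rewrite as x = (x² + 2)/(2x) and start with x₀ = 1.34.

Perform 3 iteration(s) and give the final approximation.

Equation: x² - 2 = 0
Fixed-point form: x = (x² + 2)/(2x)
x₀ = 1.34

x_1 = g(1.340000) = 1.416269
x_2 = g(1.416269) = 1.414215
x_3 = g(1.414215) = 1.414214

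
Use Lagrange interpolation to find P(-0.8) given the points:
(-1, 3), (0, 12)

Lagrange interpolation formula:
P(x) = Σ yᵢ × Lᵢ(x)
where Lᵢ(x) = Π_{j≠i} (x - xⱼ)/(xᵢ - xⱼ)

L_0(-0.8) = (-0.8 - 0)/(-1 - 0) = 0.800000
L_1(-0.8) = (-0.8 - (-1))/(0 - (-1)) = 0.200000

P(-0.8) = 3×L_0(-0.8) + 12×L_1(-0.8)
P(-0.8) = 4.800000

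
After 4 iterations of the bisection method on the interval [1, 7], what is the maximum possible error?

Bisection error bound: |error| ≤ (b-a)/2^n
|error| ≤ (7 - 1)/2^4 = 6/2^4
|error| ≤ 0.3750000000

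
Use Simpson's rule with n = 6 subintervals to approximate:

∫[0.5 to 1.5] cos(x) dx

f(x) = cos(x)
a = 0.5, b = 1.5, n = 6
h = (b - a)/n = 0.166667

Simpson's rule: (h/3)[f(x₀) + 4f(x₁) + 2f(x₂) + ... + f(xₙ)]

x_0 = 0.5000, f(x_0) = 0.877583, coefficient = 1
x_1 = 0.6667, f(x_1) = 0.785887, coefficient = 4
x_2 = 0.8333, f(x_2) = 0.672412, coefficient = 2
x_3 = 1.0000, f(x_3) = 0.540302, coefficient = 4
x_4 = 1.1667, f(x_4) = 0.393219, coefficient = 2
x_5 = 1.3333, f(x_5) = 0.235238, coefficient = 4
x_6 = 1.5000, f(x_6) = 0.070737, coefficient = 1

I ≈ (0.166667/3) × 9.325290 = 0.518072
Exact value: 0.518069
Error: 0.000002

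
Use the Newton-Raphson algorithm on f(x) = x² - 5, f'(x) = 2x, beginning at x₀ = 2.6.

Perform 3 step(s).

f(x) = x² - 5
f'(x) = 2x
x₀ = 2.6

Newton-Raphson formula: x_{n+1} = x_n - f(x_n)/f'(x_n)

Iteration 1:
  f(2.600000) = 1.760000
  f'(2.600000) = 5.200000
  x_1 = 2.600000 - 1.760000/5.200000 = 2.261538
Iteration 2:
  f(2.261538) = 0.114556
  f'(2.261538) = 4.523077
  x_2 = 2.261538 - 0.114556/4.523077 = 2.236211
Iteration 3:
  f(2.236211) = 0.000641
  f'(2.236211) = 4.472423
  x_3 = 2.236211 - 0.000641/4.472423 = 2.236068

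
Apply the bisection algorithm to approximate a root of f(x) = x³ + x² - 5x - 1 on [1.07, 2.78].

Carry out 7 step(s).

f(x) = x³ + x² - 5x - 1
Initial interval: [1.07, 2.78]

Iteration 1:
  c_1 = (1.070000 + 2.780000)/2 = 1.925000
  f(c_1) = f(1.925000) = 0.213953
  f(a) × f(c) < 0, new interval: [1.070000, 1.925000]
Iteration 2:
  c_2 = (1.070000 + 1.925000)/2 = 1.497500
  f(c_2) = f(1.497500) = -2.886841
  f(a) × f(c) ≥ 0, new interval: [1.497500, 1.925000]
Iteration 3:
  c_3 = (1.497500 + 1.925000)/2 = 1.711250
  f(c_3) = f(1.711250) = -1.616689
  f(a) × f(c) ≥ 0, new interval: [1.711250, 1.925000]
Iteration 4:
  c_4 = (1.711250 + 1.925000)/2 = 1.818125
  f(c_4) = f(1.818125) = -0.775092
  f(a) × f(c) ≥ 0, new interval: [1.818125, 1.925000]
Iteration 5:
  c_5 = (1.818125 + 1.925000)/2 = 1.871562
  f(c_5) = f(1.871562) = -0.299458
  f(a) × f(c) ≥ 0, new interval: [1.871562, 1.925000]
Iteration 6:
  c_6 = (1.871562 + 1.925000)/2 = 1.898281
  f(c_6) = f(1.898281) = -0.047532
  f(a) × f(c) ≥ 0, new interval: [1.898281, 1.925000]
Iteration 7:
  c_7 = (1.898281 + 1.925000)/2 = 1.911641
  f(c_7) = f(1.911641) = 0.082009
  f(a) × f(c) < 0, new interval: [1.898281, 1.911641]

After 7 iteration(s), the approximation is c_7 = 1.911641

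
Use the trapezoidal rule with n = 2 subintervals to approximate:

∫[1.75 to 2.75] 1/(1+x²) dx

f(x) = 1/(1+x²)
a = 1.75, b = 2.75, n = 2
h = (b - a)/n = 0.500000

Trapezoidal rule: (h/2)[f(x₀) + 2f(x₁) + 2f(x₂) + ... + f(xₙ)]

x_0 = 1.7500, f(x_0) = 0.246154, coefficient = 1
x_1 = 2.2500, f(x_1) = 0.164948, coefficient = 2
x_2 = 2.7500, f(x_2) = 0.116788, coefficient = 1

I ≈ (0.500000/2) × 0.692839 = 0.173210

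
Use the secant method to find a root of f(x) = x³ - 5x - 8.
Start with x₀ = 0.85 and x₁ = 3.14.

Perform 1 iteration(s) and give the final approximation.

f(x) = x³ - 5x - 8
x₀ = 0.85, x₁ = 3.14

Secant formula: x_{n+1} = x_n - f(x_n)(x_n - x_{n-1})/(f(x_n) - f(x_{n-1}))

Iteration 1:
  f(0.850000) = -11.635875
  f(3.140000) = 7.259144
  x_2 = 3.140000 - 7.259144×(3.140000 - 0.850000)/(7.259144 - (-11.635875))
       = 2.260221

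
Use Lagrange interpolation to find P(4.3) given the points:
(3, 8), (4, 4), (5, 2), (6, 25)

Lagrange interpolation formula:
P(x) = Σ yᵢ × Lᵢ(x)
where Lᵢ(x) = Π_{j≠i} (x - xⱼ)/(xᵢ - xⱼ)

L_0(4.3) = (4.3 - 4)/(3 - 4) × (4.3 - 5)/(3 - 5) × (4.3 - 6)/(3 - 6) = -0.059500
L_1(4.3) = (4.3 - 3)/(4 - 3) × (4.3 - 5)/(4 - 5) × (4.3 - 6)/(4 - 6) = 0.773500
L_2(4.3) = (4.3 - 3)/(5 - 3) × (4.3 - 4)/(5 - 4) × (4.3 - 6)/(5 - 6) = 0.331500
L_3(4.3) = (4.3 - 3)/(6 - 3) × (4.3 - 4)/(6 - 4) × (4.3 - 5)/(6 - 5) = -0.045500

P(4.3) = 8×L_0(4.3) + 4×L_1(4.3) + 2×L_2(4.3) + 25×L_3(4.3)
P(4.3) = 2.143500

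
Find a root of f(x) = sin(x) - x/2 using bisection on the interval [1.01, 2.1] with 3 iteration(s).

f(x) = sin(x) - x/2
Initial interval: [1.01, 2.1]

Iteration 1:
  c_1 = (1.010000 + 2.100000)/2 = 1.555000
  f(c_1) = f(1.555000) = 0.222375
  f(a) × f(c) ≥ 0, new interval: [1.555000, 2.100000]
Iteration 2:
  c_2 = (1.555000 + 2.100000)/2 = 1.827500
  f(c_2) = f(1.827500) = 0.053482
  f(a) × f(c) ≥ 0, new interval: [1.827500, 2.100000]
Iteration 3:
  c_3 = (1.827500 + 2.100000)/2 = 1.963750
  f(c_3) = f(1.963750) = -0.058093
  f(a) × f(c) < 0, new interval: [1.827500, 1.963750]

After 3 iteration(s), the approximation is c_3 = 1.963750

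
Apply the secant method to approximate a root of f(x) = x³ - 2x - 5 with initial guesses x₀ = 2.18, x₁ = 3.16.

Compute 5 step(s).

f(x) = x³ - 2x - 5
x₀ = 2.18, x₁ = 3.16

Secant formula: x_{n+1} = x_n - f(x_n)(x_n - x_{n-1})/(f(x_n) - f(x_{n-1}))

Iteration 1:
  f(2.180000) = 1.000232
  f(3.160000) = 20.234496
  x_2 = 3.160000 - 20.234496×(3.160000 - 2.180000)/(20.234496 - 1.000232)
       = 2.129037
Iteration 2:
  f(3.160000) = 20.234496
  f(2.129037) = 0.392427
  x_3 = 2.129037 - 0.392427×(2.129037 - 3.160000)/(0.392427 - 20.234496)
       = 2.108648
Iteration 3:
  f(2.129037) = 0.392427
  f(2.108648) = 0.158584
  x_4 = 2.108648 - 0.158584×(2.108648 - 2.129037)/(0.158584 - 0.392427)
       = 2.094820
Iteration 4:
  f(2.108648) = 0.158584
  f(2.094820) = 0.002996
  x_5 = 2.094820 - 0.002996×(2.094820 - 2.108648)/(0.002996 - 0.158584)
       = 2.094554
Iteration 5:
  f(2.094820) = 0.002996
  f(2.094554) = 0.000024
  x_6 = 2.094554 - 0.000024×(2.094554 - 2.094820)/(0.000024 - 0.002996)
       = 2.094551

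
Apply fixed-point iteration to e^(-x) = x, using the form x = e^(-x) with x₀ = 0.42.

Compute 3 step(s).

Equation: e^(-x) = x
Fixed-point form: x = e^(-x)
x₀ = 0.42

x_1 = g(0.420000) = 0.657047
x_2 = g(0.657047) = 0.518380
x_3 = g(0.518380) = 0.595484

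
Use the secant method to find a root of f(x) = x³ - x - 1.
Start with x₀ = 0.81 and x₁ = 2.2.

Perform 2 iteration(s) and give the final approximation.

f(x) = x³ - x - 1
x₀ = 0.81, x₁ = 2.2

Secant formula: x_{n+1} = x_n - f(x_n)(x_n - x_{n-1})/(f(x_n) - f(x_{n-1}))

Iteration 1:
  f(0.810000) = -1.278559
  f(2.200000) = 7.448000
  x_2 = 2.200000 - 7.448000×(2.200000 - 0.810000)/(7.448000 - (-1.278559))
       = 1.013654
Iteration 2:
  f(2.200000) = 7.448000
  f(1.013654) = -0.972131
  x_3 = 1.013654 - (-0.972131)×(1.013654 - 2.200000)/(-0.972131 - 7.448000)
       = 1.150621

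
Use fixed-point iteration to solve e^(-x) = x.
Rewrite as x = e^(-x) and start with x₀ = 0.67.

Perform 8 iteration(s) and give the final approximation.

Equation: e^(-x) = x
Fixed-point form: x = e^(-x)
x₀ = 0.67

x_1 = g(0.670000) = 0.511709
x_2 = g(0.511709) = 0.599470
x_3 = g(0.599470) = 0.549102
x_4 = g(0.549102) = 0.577468
x_5 = g(0.577468) = 0.561318
x_6 = g(0.561318) = 0.570457
x_7 = g(0.570457) = 0.565267
x_8 = g(0.565267) = 0.568208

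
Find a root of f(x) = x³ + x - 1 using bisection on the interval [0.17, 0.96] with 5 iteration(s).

f(x) = x³ + x - 1
Initial interval: [0.17, 0.96]

Iteration 1:
  c_1 = (0.170000 + 0.960000)/2 = 0.565000
  f(c_1) = f(0.565000) = -0.254638
  f(a) × f(c) ≥ 0, new interval: [0.565000, 0.960000]
Iteration 2:
  c_2 = (0.565000 + 0.960000)/2 = 0.762500
  f(c_2) = f(0.762500) = 0.205822
  f(a) × f(c) < 0, new interval: [0.565000, 0.762500]
Iteration 3:
  c_3 = (0.565000 + 0.762500)/2 = 0.663750
  f(c_3) = f(0.663750) = -0.043826
  f(a) × f(c) ≥ 0, new interval: [0.663750, 0.762500]
Iteration 4:
  c_4 = (0.663750 + 0.762500)/2 = 0.713125
  f(c_4) = f(0.713125) = 0.075783
  f(a) × f(c) < 0, new interval: [0.663750, 0.713125]
Iteration 5:
  c_5 = (0.663750 + 0.713125)/2 = 0.688438
  f(c_5) = f(0.688438) = 0.014720
  f(a) × f(c) < 0, new interval: [0.663750, 0.688438]

After 5 iteration(s), the approximation is c_5 = 0.688438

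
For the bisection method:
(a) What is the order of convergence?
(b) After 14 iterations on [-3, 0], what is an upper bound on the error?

(a) Bisection has linear (order 1) convergence; the error is halved each step.

(b) Error bound = (b-a)/2^n = (0 - (-3))/2^{14}
    = 3/2^{14}

(a) 1 (linear); (b) error ≤ 1.83e-04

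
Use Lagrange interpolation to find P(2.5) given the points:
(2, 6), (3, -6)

Lagrange interpolation formula:
P(x) = Σ yᵢ × Lᵢ(x)
where Lᵢ(x) = Π_{j≠i} (x - xⱼ)/(xᵢ - xⱼ)

L_0(2.5) = (2.5 - 3)/(2 - 3) = 0.500000
L_1(2.5) = (2.5 - 2)/(3 - 2) = 0.500000

P(2.5) = 6×L_0(2.5) + (-6)×L_1(2.5)
P(2.5) = 0.000000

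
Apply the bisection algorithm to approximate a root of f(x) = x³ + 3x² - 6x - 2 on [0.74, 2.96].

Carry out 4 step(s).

f(x) = x³ + 3x² - 6x - 2
Initial interval: [0.74, 2.96]

Iteration 1:
  c_1 = (0.740000 + 2.960000)/2 = 1.850000
  f(c_1) = f(1.850000) = 3.499125
  f(a) × f(c) < 0, new interval: [0.740000, 1.850000]
Iteration 2:
  c_2 = (0.740000 + 1.850000)/2 = 1.295000
  f(c_2) = f(1.295000) = -2.567178
  f(a) × f(c) ≥ 0, new interval: [1.295000, 1.850000]
Iteration 3:
  c_3 = (1.295000 + 1.850000)/2 = 1.572500
  f(c_3) = f(1.572500) = -0.128322
  f(a) × f(c) ≥ 0, new interval: [1.572500, 1.850000]
Iteration 4:
  c_4 = (1.572500 + 1.850000)/2 = 1.711250
  f(c_4) = f(1.711250) = 1.528814
  f(a) × f(c) < 0, new interval: [1.572500, 1.711250]

After 4 iteration(s), the approximation is c_4 = 1.711250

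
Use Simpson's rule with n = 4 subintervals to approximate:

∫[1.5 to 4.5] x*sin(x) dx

f(x) = x*sin(x)
a = 1.5, b = 4.5, n = 4
h = (b - a)/n = 0.750000

Simpson's rule: (h/3)[f(x₀) + 4f(x₁) + 2f(x₂) + ... + f(xₙ)]

x_0 = 1.5000, f(x_0) = 1.496242, coefficient = 1
x_1 = 2.2500, f(x_1) = 1.750665, coefficient = 4
x_2 = 3.0000, f(x_2) = 0.423360, coefficient = 2
x_3 = 3.7500, f(x_3) = -2.143355, coefficient = 4
x_4 = 4.5000, f(x_4) = -4.398886, coefficient = 1

I ≈ (0.750000/3) × -3.626684 = -0.906671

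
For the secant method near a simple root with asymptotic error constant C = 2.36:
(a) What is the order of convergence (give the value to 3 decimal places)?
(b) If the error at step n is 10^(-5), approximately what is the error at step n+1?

(a) Secant method has superlinear convergence with order φ = (1+√5)/2 ≈ 1.618.
    This means |e_{n+1}| ≈ C|e_n|^1.618.

(b) With |e_n| = 10^(-5) and C = 2.36:
    |e_{n+1}| ≈ 2.36 × (10^(-5))^1.618 = 2.36 × 10^(-8.09)

(a) ≈ 1.618 (golden ratio); (b) |e_{n+1}| ≈ 1.918e-08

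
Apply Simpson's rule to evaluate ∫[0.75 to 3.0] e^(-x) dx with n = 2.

f(x) = e^(-x)
a = 0.75, b = 3.0, n = 2
h = (b - a)/n = 1.125000

Simpson's rule: (h/3)[f(x₀) + 4f(x₁) + 2f(x₂) + ... + f(xₙ)]

x_0 = 0.7500, f(x_0) = 0.472367, coefficient = 1
x_1 = 1.8750, f(x_1) = 0.153355, coefficient = 4
x_2 = 3.0000, f(x_2) = 0.049787, coefficient = 1

I ≈ (1.125000/3) × 1.135573 = 0.425840
Exact value: 0.422579
Error: 0.003261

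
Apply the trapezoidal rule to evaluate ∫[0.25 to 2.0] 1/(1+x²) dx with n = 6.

f(x) = 1/(1+x²)
a = 0.25, b = 2.0, n = 6
h = (b - a)/n = 0.291667

Trapezoidal rule: (h/2)[f(x₀) + 2f(x₁) + 2f(x₂) + ... + f(xₙ)]

x_0 = 0.2500, f(x_0) = 0.941176, coefficient = 1
x_1 = 0.5417, f(x_1) = 0.773154, coefficient = 2
x_2 = 0.8333, f(x_2) = 0.590164, coefficient = 2
x_3 = 1.1250, f(x_3) = 0.441379, coefficient = 2
x_4 = 1.4167, f(x_4) = 0.332564, coefficient = 2
x_5 = 1.7083, f(x_5) = 0.255206, coefficient = 2
x_6 = 2.0000, f(x_6) = 0.200000, coefficient = 1

I ≈ (0.291667/2) × 5.926111 = 0.864224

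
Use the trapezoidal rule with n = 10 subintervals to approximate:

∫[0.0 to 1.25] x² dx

f(x) = x²
a = 0.0, b = 1.25, n = 10
h = (b - a)/n = 0.125000

Trapezoidal rule: (h/2)[f(x₀) + 2f(x₁) + 2f(x₂) + ... + f(xₙ)]

x_0 = 0.0000, f(x_0) = 0.000000, coefficient = 1
x_1 = 0.1250, f(x_1) = 0.015625, coefficient = 2
x_2 = 0.2500, f(x_2) = 0.062500, coefficient = 2
x_3 = 0.3750, f(x_3) = 0.140625, coefficient = 2
x_4 = 0.5000, f(x_4) = 0.250000, coefficient = 2
x_5 = 0.6250, f(x_5) = 0.390625, coefficient = 2
x_6 = 0.7500, f(x_6) = 0.562500, coefficient = 2
x_7 = 0.8750, f(x_7) = 0.765625, coefficient = 2
x_8 = 1.0000, f(x_8) = 1.000000, coefficient = 2
x_9 = 1.1250, f(x_9) = 1.265625, coefficient = 2
x_10 = 1.2500, f(x_10) = 1.562500, coefficient = 1

I ≈ (0.125000/2) × 10.468750 = 0.654297
Exact value: 0.651042
Error: 0.003255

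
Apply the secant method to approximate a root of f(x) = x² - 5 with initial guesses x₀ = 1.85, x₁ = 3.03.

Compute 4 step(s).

f(x) = x² - 5
x₀ = 1.85, x₁ = 3.03

Secant formula: x_{n+1} = x_n - f(x_n)(x_n - x_{n-1})/(f(x_n) - f(x_{n-1}))

Iteration 1:
  f(1.850000) = -1.577500
  f(3.030000) = 4.180900
  x_2 = 3.030000 - 4.180900×(3.030000 - 1.850000)/(4.180900 - (-1.577500))
       = 2.173258
Iteration 2:
  f(3.030000) = 4.180900
  f(2.173258) = -0.276949
  x_3 = 2.173258 - (-0.276949)×(2.173258 - 3.030000)/(-0.276949 - 4.180900)
       = 2.226484
Iteration 3:
  f(2.173258) = -0.276949
  f(2.226484) = -0.042768
  x_4 = 2.226484 - (-0.042768)×(2.226484 - 2.173258)/(-0.042768 - (-0.276949))
       = 2.236205
Iteration 4:
  f(2.226484) = -0.042768
  f(2.236205) = 0.000612
  x_5 = 2.236205 - 0.000612×(2.236205 - 2.226484)/(0.000612 - (-0.042768))
       = 2.236068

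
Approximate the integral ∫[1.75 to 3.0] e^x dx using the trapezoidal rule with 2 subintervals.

f(x) = e^x
a = 1.75, b = 3.0, n = 2
h = (b - a)/n = 0.625000

Trapezoidal rule: (h/2)[f(x₀) + 2f(x₁) + 2f(x₂) + ... + f(xₙ)]

x_0 = 1.7500, f(x_0) = 5.754603, coefficient = 1
x_1 = 2.3750, f(x_1) = 10.751013, coefficient = 2
x_2 = 3.0000, f(x_2) = 20.085537, coefficient = 1

I ≈ (0.625000/2) × 47.342166 = 14.794427
Exact value: 14.330934
Error: 0.463493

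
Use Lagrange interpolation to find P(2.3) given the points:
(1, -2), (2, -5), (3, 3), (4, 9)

Lagrange interpolation formula:
P(x) = Σ yᵢ × Lᵢ(x)
where Lᵢ(x) = Π_{j≠i} (x - xⱼ)/(xᵢ - xⱼ)

L_0(2.3) = (2.3 - 2)/(1 - 2) × (2.3 - 3)/(1 - 3) × (2.3 - 4)/(1 - 4) = -0.059500
L_1(2.3) = (2.3 - 1)/(2 - 1) × (2.3 - 3)/(2 - 3) × (2.3 - 4)/(2 - 4) = 0.773500
L_2(2.3) = (2.3 - 1)/(3 - 1) × (2.3 - 2)/(3 - 2) × (2.3 - 4)/(3 - 4) = 0.331500
L_3(2.3) = (2.3 - 1)/(4 - 1) × (2.3 - 2)/(4 - 2) × (2.3 - 3)/(4 - 3) = -0.045500

P(2.3) = (-2)×L_0(2.3) + (-5)×L_1(2.3) + 3×L_2(2.3) + 9×L_3(2.3)
P(2.3) = -3.163500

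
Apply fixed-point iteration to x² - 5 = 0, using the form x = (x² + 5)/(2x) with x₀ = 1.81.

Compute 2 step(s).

Equation: x² - 5 = 0
Fixed-point form: x = (x² + 5)/(2x)
x₀ = 1.81

x_1 = g(1.810000) = 2.286215
x_2 = g(2.286215) = 2.236618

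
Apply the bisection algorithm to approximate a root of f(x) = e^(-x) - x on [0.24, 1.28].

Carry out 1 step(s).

f(x) = e^(-x) - x
Initial interval: [0.24, 1.28]

Iteration 1:
  c_1 = (0.240000 + 1.280000)/2 = 0.760000
  f(c_1) = f(0.760000) = -0.292334
  f(a) × f(c) < 0, new interval: [0.240000, 0.760000]

After 1 iteration(s), the approximation is c_1 = 0.760000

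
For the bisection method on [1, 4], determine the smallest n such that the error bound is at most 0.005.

We need (b-a)/2^n ≤ 0.005
(4 - 1)/2^n ≤ 0.005
3/2^n ≤ 0.005
2^n ≥ 600
n ≥ log₂(600) = 9.23
n ≥ 10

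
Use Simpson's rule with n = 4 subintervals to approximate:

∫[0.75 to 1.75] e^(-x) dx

f(x) = e^(-x)
a = 0.75, b = 1.75, n = 4
h = (b - a)/n = 0.250000

Simpson's rule: (h/3)[f(x₀) + 4f(x₁) + 2f(x₂) + ... + f(xₙ)]

x_0 = 0.7500, f(x_0) = 0.472367, coefficient = 1
x_1 = 1.0000, f(x_1) = 0.367879, coefficient = 4
x_2 = 1.2500, f(x_2) = 0.286505, coefficient = 2
x_3 = 1.5000, f(x_3) = 0.223130, coefficient = 4
x_4 = 1.7500, f(x_4) = 0.173774, coefficient = 1

I ≈ (0.250000/3) × 3.583188 = 0.298599
Exact value: 0.298593
Error: 0.000006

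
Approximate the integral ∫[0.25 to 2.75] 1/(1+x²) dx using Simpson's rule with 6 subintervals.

f(x) = 1/(1+x²)
a = 0.25, b = 2.75, n = 6
h = (b - a)/n = 0.416667

Simpson's rule: (h/3)[f(x₀) + 4f(x₁) + 2f(x₂) + ... + f(xₙ)]

x_0 = 0.2500, f(x_0) = 0.941176, coefficient = 1
x_1 = 0.6667, f(x_1) = 0.692308, coefficient = 4
x_2 = 1.0833, f(x_2) = 0.460064, coefficient = 2
x_3 = 1.5000, f(x_3) = 0.307692, coefficient = 4
x_4 = 1.9167, f(x_4) = 0.213967, coefficient = 2
x_5 = 2.3333, f(x_5) = 0.155172, coefficient = 4
x_6 = 2.7500, f(x_6) = 0.116788, coefficient = 1

I ≈ (0.416667/3) × 7.026717 = 0.975933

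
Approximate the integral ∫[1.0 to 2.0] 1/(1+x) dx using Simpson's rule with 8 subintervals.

f(x) = 1/(1+x)
a = 1.0, b = 2.0, n = 8
h = (b - a)/n = 0.125000

Simpson's rule: (h/3)[f(x₀) + 4f(x₁) + 2f(x₂) + ... + f(xₙ)]

x_0 = 1.0000, f(x_0) = 0.500000, coefficient = 1
x_1 = 1.1250, f(x_1) = 0.470588, coefficient = 4
x_2 = 1.2500, f(x_2) = 0.444444, coefficient = 2
x_3 = 1.3750, f(x_3) = 0.421053, coefficient = 4
x_4 = 1.5000, f(x_4) = 0.400000, coefficient = 2
x_5 = 1.6250, f(x_5) = 0.380952, coefficient = 4
x_6 = 1.7500, f(x_6) = 0.363636, coefficient = 2
x_7 = 1.8750, f(x_7) = 0.347826, coefficient = 4
x_8 = 2.0000, f(x_8) = 0.333333, coefficient = 1

I ≈ (0.125000/3) × 9.731172 = 0.405466
Exact value: 0.405465
Error: 0.000000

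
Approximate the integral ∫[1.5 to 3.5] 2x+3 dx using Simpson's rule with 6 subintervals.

f(x) = 2x+3
a = 1.5, b = 3.5, n = 6
h = (b - a)/n = 0.333333

Simpson's rule: (h/3)[f(x₀) + 4f(x₁) + 2f(x₂) + ... + f(xₙ)]

x_0 = 1.5000, f(x_0) = 6.000000, coefficient = 1
x_1 = 1.8333, f(x_1) = 6.666667, coefficient = 4
x_2 = 2.1667, f(x_2) = 7.333333, coefficient = 2
x_3 = 2.5000, f(x_3) = 8.000000, coefficient = 4
x_4 = 2.8333, f(x_4) = 8.666667, coefficient = 2
x_5 = 3.1667, f(x_5) = 9.333333, coefficient = 4
x_6 = 3.5000, f(x_6) = 10.000000, coefficient = 1

I ≈ (0.333333/3) × 144.000000 = 16.000000
Exact value: 16.000000
Error: 0.000000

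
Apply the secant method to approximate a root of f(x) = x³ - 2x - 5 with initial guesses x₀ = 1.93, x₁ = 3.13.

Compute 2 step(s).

f(x) = x³ - 2x - 5
x₀ = 1.93, x₁ = 3.13

Secant formula: x_{n+1} = x_n - f(x_n)(x_n - x_{n-1})/(f(x_n) - f(x_{n-1}))

Iteration 1:
  f(1.930000) = -1.670943
  f(3.130000) = 19.404297
  x_2 = 3.130000 - 19.404297×(3.130000 - 1.930000)/(19.404297 - (-1.670943))
       = 2.025142
Iteration 2:
  f(3.130000) = 19.404297
  f(2.025142) = -0.744776
  x_3 = 2.025142 - (-0.744776)×(2.025142 - 3.130000)/(-0.744776 - 19.404297)
       = 2.065981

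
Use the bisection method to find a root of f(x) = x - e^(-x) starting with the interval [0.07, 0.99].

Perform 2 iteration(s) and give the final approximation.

f(x) = x - e^(-x)
Initial interval: [0.07, 0.99]

Iteration 1:
  c_1 = (0.070000 + 0.990000)/2 = 0.530000
  f(c_1) = f(0.530000) = -0.058605
  f(a) × f(c) ≥ 0, new interval: [0.530000, 0.990000]
Iteration 2:
  c_2 = (0.530000 + 0.990000)/2 = 0.760000
  f(c_2) = f(0.760000) = 0.292334
  f(a) × f(c) < 0, new interval: [0.530000, 0.760000]

After 2 iteration(s), the approximation is c_2 = 0.760000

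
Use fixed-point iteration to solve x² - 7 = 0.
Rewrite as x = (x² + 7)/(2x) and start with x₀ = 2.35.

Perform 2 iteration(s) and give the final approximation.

Equation: x² - 7 = 0
Fixed-point form: x = (x² + 7)/(2x)
x₀ = 2.35

x_1 = g(2.350000) = 2.664362
x_2 = g(2.664362) = 2.645816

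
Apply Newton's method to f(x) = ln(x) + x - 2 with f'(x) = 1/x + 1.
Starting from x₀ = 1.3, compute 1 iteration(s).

f(x) = ln(x) + x - 2
f'(x) = 1/x + 1
x₀ = 1.3

Newton-Raphson formula: x_{n+1} = x_n - f(x_n)/f'(x_n)

Iteration 1:
  f(1.300000) = -0.437636
  f'(1.300000) = 1.769231
  x_1 = 1.300000 - (-0.437636)/1.769231 = 1.547359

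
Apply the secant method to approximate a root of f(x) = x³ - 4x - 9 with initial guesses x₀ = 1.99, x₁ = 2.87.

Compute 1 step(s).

f(x) = x³ - 4x - 9
x₀ = 1.99, x₁ = 2.87

Secant formula: x_{n+1} = x_n - f(x_n)(x_n - x_{n-1})/(f(x_n) - f(x_{n-1}))

Iteration 1:
  f(1.990000) = -9.079401
  f(2.870000) = 3.159903
  x_2 = 2.870000 - 3.159903×(2.870000 - 1.990000)/(3.159903 - (-9.079401))
       = 2.642805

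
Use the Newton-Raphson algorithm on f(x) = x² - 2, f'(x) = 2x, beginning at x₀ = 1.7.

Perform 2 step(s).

f(x) = x² - 2
f'(x) = 2x
x₀ = 1.7

Newton-Raphson formula: x_{n+1} = x_n - f(x_n)/f'(x_n)

Iteration 1:
  f(1.700000) = 0.890000
  f'(1.700000) = 3.400000
  x_1 = 1.700000 - 0.890000/3.400000 = 1.438235
Iteration 2:
  f(1.438235) = 0.068521
  f'(1.438235) = 2.876471
  x_2 = 1.438235 - 0.068521/2.876471 = 1.414414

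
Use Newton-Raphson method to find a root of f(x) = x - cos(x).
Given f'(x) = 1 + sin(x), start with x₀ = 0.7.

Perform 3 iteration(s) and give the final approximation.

f(x) = x - cos(x)
f'(x) = 1 + sin(x)
x₀ = 0.7

Newton-Raphson formula: x_{n+1} = x_n - f(x_n)/f'(x_n)

Iteration 1:
  f(0.700000) = -0.064842
  f'(0.700000) = 1.644218
  x_1 = 0.700000 - (-0.064842)/1.644218 = 0.739436
Iteration 2:
  f(0.739436) = 0.000588
  f'(0.739436) = 1.673872
  x_2 = 0.739436 - 0.000588/1.673872 = 0.739085
Iteration 3:
  f(0.739085) = 0.000000
  f'(0.739085) = 1.673612
  x_3 = 0.739085 - 0.000000/1.673612 = 0.739085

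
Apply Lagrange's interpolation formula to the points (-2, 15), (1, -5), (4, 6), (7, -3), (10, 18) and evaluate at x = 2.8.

Lagrange interpolation formula:
P(x) = Σ yᵢ × Lᵢ(x)
where Lᵢ(x) = Π_{j≠i} (x - xⱼ)/(xᵢ - xⱼ)

L_0(2.8) = (2.8 - 1)/(-2 - 1) × (2.8 - 4)/(-2 - 4) × (2.8 - 7)/(-2 - 7) × (2.8 - 10)/(-2 - 10) = -0.033600
L_1(2.8) = (2.8 - (-2))/(1 - (-2)) × (2.8 - 4)/(1 - 4) × (2.8 - 7)/(1 - 7) × (2.8 - 10)/(1 - 10) = 0.358400
L_2(2.8) = (2.8 - (-2))/(4 - (-2)) × (2.8 - 1)/(4 - 1) × (2.8 - 7)/(4 - 7) × (2.8 - 10)/(4 - 10) = 0.806400
L_3(2.8) = (2.8 - (-2))/(7 - (-2)) × (2.8 - 1)/(7 - 1) × (2.8 - 4)/(7 - 4) × (2.8 - 10)/(7 - 10) = -0.153600
L_4(2.8) = (2.8 - (-2))/(10 - (-2)) × (2.8 - 1)/(10 - 1) × (2.8 - 4)/(10 - 4) × (2.8 - 7)/(10 - 7) = 0.022400

P(2.8) = 15×L_0(2.8) + (-5)×L_1(2.8) + 6×L_2(2.8) + (-3)×L_3(2.8) + 18×L_4(2.8)
P(2.8) = 3.406400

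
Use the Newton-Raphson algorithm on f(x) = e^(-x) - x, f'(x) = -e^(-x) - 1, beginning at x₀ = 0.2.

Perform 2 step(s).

f(x) = e^(-x) - x
f'(x) = -e^(-x) - 1
x₀ = 0.2

Newton-Raphson formula: x_{n+1} = x_n - f(x_n)/f'(x_n)

Iteration 1:
  f(0.200000) = 0.618731
  f'(0.200000) = -1.818731
  x_1 = 0.200000 - 0.618731/(-1.818731) = 0.540199
Iteration 2:
  f(0.540199) = 0.042433
  f'(0.540199) = -1.582632
  x_2 = 0.540199 - 0.042433/(-1.582632) = 0.567011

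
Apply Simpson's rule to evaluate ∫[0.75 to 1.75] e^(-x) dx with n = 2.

f(x) = e^(-x)
a = 0.75, b = 1.75, n = 2
h = (b - a)/n = 0.500000

Simpson's rule: (h/3)[f(x₀) + 4f(x₁) + 2f(x₂) + ... + f(xₙ)]

x_0 = 0.7500, f(x_0) = 0.472367, coefficient = 1
x_1 = 1.2500, f(x_1) = 0.286505, coefficient = 4
x_2 = 1.7500, f(x_2) = 0.173774, coefficient = 1

I ≈ (0.500000/3) × 1.792160 = 0.298693
Exact value: 0.298593
Error: 0.000101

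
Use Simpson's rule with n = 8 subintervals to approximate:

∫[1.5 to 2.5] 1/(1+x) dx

f(x) = 1/(1+x)
a = 1.5, b = 2.5, n = 8
h = (b - a)/n = 0.125000

Simpson's rule: (h/3)[f(x₀) + 4f(x₁) + 2f(x₂) + ... + f(xₙ)]

x_0 = 1.5000, f(x_0) = 0.400000, coefficient = 1
x_1 = 1.6250, f(x_1) = 0.380952, coefficient = 4
x_2 = 1.7500, f(x_2) = 0.363636, coefficient = 2
x_3 = 1.8750, f(x_3) = 0.347826, coefficient = 4
x_4 = 2.0000, f(x_4) = 0.333333, coefficient = 2
x_5 = 2.1250, f(x_5) = 0.320000, coefficient = 4
x_6 = 2.2500, f(x_6) = 0.307692, coefficient = 2
x_7 = 2.3750, f(x_7) = 0.296296, coefficient = 4
x_8 = 2.5000, f(x_8) = 0.285714, coefficient = 1

I ≈ (0.125000/3) × 8.075337 = 0.336472
Exact value: 0.336472
Error: 0.000000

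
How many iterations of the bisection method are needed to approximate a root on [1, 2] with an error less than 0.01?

We need (b-a)/2^n ≤ 0.01
(2 - 1)/2^n ≤ 0.01
1/2^n ≤ 0.01
2^n ≥ 100
n ≥ log₂(100) = 6.64
n ≥ 7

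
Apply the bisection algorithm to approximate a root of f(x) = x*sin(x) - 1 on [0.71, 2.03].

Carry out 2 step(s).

f(x) = x*sin(x) - 1
Initial interval: [0.71, 2.03]

Iteration 1:
  c_1 = (0.710000 + 2.030000)/2 = 1.370000
  f(c_1) = f(1.370000) = 0.342474
  f(a) × f(c) < 0, new interval: [0.710000, 1.370000]
Iteration 2:
  c_2 = (0.710000 + 1.370000)/2 = 1.040000
  f(c_2) = f(1.040000) = -0.103100
  f(a) × f(c) ≥ 0, new interval: [1.040000, 1.370000]

After 2 iteration(s), the approximation is c_2 = 1.040000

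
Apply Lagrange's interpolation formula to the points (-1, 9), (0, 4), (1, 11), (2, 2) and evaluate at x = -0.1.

Lagrange interpolation formula:
P(x) = Σ yᵢ × Lᵢ(x)
where Lᵢ(x) = Π_{j≠i} (x - xⱼ)/(xᵢ - xⱼ)

L_0(-0.1) = (-0.1 - 0)/(-1 - 0) × (-0.1 - 1)/(-1 - 1) × (-0.1 - 2)/(-1 - 2) = 0.038500
L_1(-0.1) = (-0.1 - (-1))/(0 - (-1)) × (-0.1 - 1)/(0 - 1) × (-0.1 - 2)/(0 - 2) = 1.039500
L_2(-0.1) = (-0.1 - (-1))/(1 - (-1)) × (-0.1 - 0)/(1 - 0) × (-0.1 - 2)/(1 - 2) = -0.094500
L_3(-0.1) = (-0.1 - (-1))/(2 - (-1)) × (-0.1 - 0)/(2 - 0) × (-0.1 - 1)/(2 - 1) = 0.016500

P(-0.1) = 9×L_0(-0.1) + 4×L_1(-0.1) + 11×L_2(-0.1) + 2×L_3(-0.1)
P(-0.1) = 3.498000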